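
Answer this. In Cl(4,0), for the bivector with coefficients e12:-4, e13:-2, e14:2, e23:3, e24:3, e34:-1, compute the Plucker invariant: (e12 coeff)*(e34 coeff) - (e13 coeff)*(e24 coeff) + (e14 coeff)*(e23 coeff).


Plucker relation: af - be + cd
a*f = (-4)*(-1) = 4
b*e = (-2)*3 = -6
c*d = 2*3 = 6
af - be + cd = 4 - (-6) + 6
= 16


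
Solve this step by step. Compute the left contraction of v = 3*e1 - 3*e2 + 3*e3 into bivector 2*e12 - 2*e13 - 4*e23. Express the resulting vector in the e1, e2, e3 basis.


Left contraction v _| B = <vB>_1 (grade-1 part of the geometric product vB).
Using e1_|e12 = e2, e2_|e12 = -e1, e1_|e13 = e3, e3_|e13 = -e1, e2_|e23 = e3, e3_|e23 = -e2:
e1 coeff: -v2*b12 - v3*b13 = -(-3)*(2) - (3)*(-2) = 12
e2 coeff: v1*b12 - v3*b23 = (3)*(2) - (3)*(-4) = 18
e3 coeff: v1*b13 + v2*b23 = (3)*(-2) + (-3)*(-4) = 6
v _| B = 12*e1 + 18*e2 + 6*e3


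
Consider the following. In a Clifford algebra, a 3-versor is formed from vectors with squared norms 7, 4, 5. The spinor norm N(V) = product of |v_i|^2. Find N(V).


Spinor norm N(V) = |v1|^2 * |v2|^2 * ... * |v3|^2
= 7 * 4 * 5
Running product: 7, 28, 140
N(V) = 140


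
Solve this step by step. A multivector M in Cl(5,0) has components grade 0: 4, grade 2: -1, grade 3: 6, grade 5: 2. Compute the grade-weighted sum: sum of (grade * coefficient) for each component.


Grade-weighted sum = sum of grade_k * coefficient_k
0*4 = 0
2*(-1) = -2
3*6 = 18
5*2 = 10
Total = 0 + (-2) + 18 + 10 = 26


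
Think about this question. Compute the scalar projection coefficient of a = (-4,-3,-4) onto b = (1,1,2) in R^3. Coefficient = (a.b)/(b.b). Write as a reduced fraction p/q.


Projection coefficient = (a . b) / (b . b)
a . b = (-4)*1 + (-3)*1 + (-4)*2
= -4 + (-3) + (-8) = -15
b . b = 1^2 + 1^2 + 2^2
= 1 + 1 + 4 = 6
Coefficient = -15/6
In lowest terms: -5/2


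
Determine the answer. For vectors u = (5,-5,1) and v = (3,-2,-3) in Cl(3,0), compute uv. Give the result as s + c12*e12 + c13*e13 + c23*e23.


In Cl(3,0): e_i^2 = 1, e_ie_j = -e_je_i for i != j.
Scalar part = u . v = 5*3 + (-5)*(-2) + 1*(-3)
= 15 + 10 + (-3) = 22
e12 coeff = 5*(-2) - (-5)*3 = -10 - (-15) = 5
e13 coeff = 5*(-3) - 1*3 = -15 - 3 = -18
e23 coeff = (-5)*(-3) - 1*(-2) = 15 - (-2) = 17
uv = 22 + 5*e12 - 18*e13 + 17*e23


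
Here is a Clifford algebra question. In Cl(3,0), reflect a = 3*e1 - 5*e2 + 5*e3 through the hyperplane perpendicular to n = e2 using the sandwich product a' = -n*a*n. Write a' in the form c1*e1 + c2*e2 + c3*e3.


Reflection formula: a' = -n*a*n, with n = e2 (unit vector, n^2 = 1).
For reflection through hyperplane perp to e2:
The component along e2 flips sign, others stay.
a = (3, -5, 5)
a' = (3, 5, 5)
a' = 3*e1 + 5*e2 + 5*e3


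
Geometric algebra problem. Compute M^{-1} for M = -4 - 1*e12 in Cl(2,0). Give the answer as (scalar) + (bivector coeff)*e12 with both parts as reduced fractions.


M = -4 - 1*e12, where e12^2 = -1.
Since M commutes with its reverse ~M = a - b*e12, M * ~M = a^2 - b^2*e12^2 = a^2 + b^2.
So M^{-1} = ~M / (a^2 + b^2) = (a - b*e12)/(a^2 + b^2).
a^2 + b^2 = 16 + 1 = 17
Scalar part = -4/17 = -4/17
Bivector coeff = 1/17 = 1/17
M^{-1} = -4/17 + 1/17*e12


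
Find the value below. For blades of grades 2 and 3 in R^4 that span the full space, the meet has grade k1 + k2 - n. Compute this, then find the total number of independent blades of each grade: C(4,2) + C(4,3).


Meet grade = grade(A) + grade(B) - n
= 2 + 3 - 4 = 1
C(4,2) = 6
C(4,3) = 4
dim_A + dim_B = 6 + 4 = 10


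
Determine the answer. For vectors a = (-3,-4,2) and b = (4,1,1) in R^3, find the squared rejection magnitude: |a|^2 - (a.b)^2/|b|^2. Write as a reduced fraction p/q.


|a|^2 = (-3)^2 + (-4)^2 + 2^2 = 29
|b|^2 = 4^2 + 1^2 + 1^2 = 18
a . b = (-3)*4 + (-4)*1 + 2*1 = -14
(a.b)^2 = (-14)^2 = 196
|rej|^2 = 29 - 196/18
= (522 - 196)/18
= 326/18
In lowest terms: 163/9


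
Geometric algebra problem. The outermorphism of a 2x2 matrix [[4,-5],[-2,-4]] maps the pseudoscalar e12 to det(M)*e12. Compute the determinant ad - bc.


The outermorphism of a linear map f sends e1^e2 to f(e1)^f(e2).
f(e1) = 4*e1 - 2*e2
f(e2) = -5*e1 - 4*e2
f(e1) ^ f(e2) = (4*e1 - 2*e2) ^ (-5*e1 - 4*e2)
= 4*(-4)*e12 + (-2)*(-5)*e21
= (-16 - 10)*e12
= -26*e12
Coefficient = -26


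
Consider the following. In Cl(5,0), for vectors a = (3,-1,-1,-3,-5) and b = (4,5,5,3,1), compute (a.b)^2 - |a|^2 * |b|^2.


a . b = 3*4 + (-1)*5 + (-1)*5 + (-3)*3 + (-5)*1
= 12 + (-5) + (-5) + (-9) + (-5) = -12
|a|^2 = 3^2 + (-1)^2 + (-1)^2 + (-3)^2 + (-5)^2 = 45
|b|^2 = 4^2 + 5^2 + 5^2 + 3^2 + 1^2 = 76
(a.b)^2 = (-12)^2 = 144
|a|^2 * |b|^2 = 45 * 76 = 3420
Result = 144 - 3420 = -3276


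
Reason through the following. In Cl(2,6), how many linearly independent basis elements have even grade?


Even subalgebra dimension = 2^(n-1)
n = 2 + 6 = 8
2^(8 - 1) = 2^7 = 128
Verification: sum of C(8,k) for even k = 1 + 28 + 70 + 28 + 1 = 128
Result = 128


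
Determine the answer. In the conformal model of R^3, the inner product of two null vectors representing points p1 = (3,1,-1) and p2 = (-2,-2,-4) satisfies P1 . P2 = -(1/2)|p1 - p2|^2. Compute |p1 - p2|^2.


p1 - p2 = (5, 3, 3)
|p1 - p2|^2 = 5^2 + 3^2 + 3^2
= 25 + 9 + 9
= 43


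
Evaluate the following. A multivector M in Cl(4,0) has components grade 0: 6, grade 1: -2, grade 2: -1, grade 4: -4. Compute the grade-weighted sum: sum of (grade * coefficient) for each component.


Grade-weighted sum = sum of grade_k * coefficient_k
0*6 = 0
1*(-2) = -2
2*(-1) = -2
4*(-4) = -16
Total = 0 + (-2) + (-2) + (-16) = -20


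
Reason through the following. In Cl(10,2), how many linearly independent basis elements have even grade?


Even subalgebra dimension = 2^(n-1)
n = 10 + 2 = 12
2^(12 - 1) = 2^11 = 2048
Verification: sum of C(12,k) for even k = 1 + 66 + 495 + 924 + 495 + 66 + 1 = 2048
Result = 2048


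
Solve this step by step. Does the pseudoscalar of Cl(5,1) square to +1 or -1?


The pseudoscalar I = e1...e_n (product of all n generators) of Cl(p,q) satisfies I^2 = (-1)^(q + n(n-1)/2).
p = 5, q = 1, n = p + q = 6
n(n-1)/2 = 6 * 5 / 2 = 15
Exponent = q + n(n-1)/2 = 1 + 15 = 16
I^2 = (-1)^16 = +1


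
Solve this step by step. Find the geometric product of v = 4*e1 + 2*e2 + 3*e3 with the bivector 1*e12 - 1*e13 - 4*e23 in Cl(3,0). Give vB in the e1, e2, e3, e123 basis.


vB has grade-1 (vector) and grade-3 (trivector) parts: vB = (v _| B) + (v ^ B).
Vector part <vB>_1:
  e1: -v2*b12 - v3*b13 = -(2)*(1) - (3)*(-1) = 1
  e2: v1*b12 - v3*b23 = (4)*(1) - (3)*(-4) = 16
  e3: v1*b13 + v2*b23 = (4)*(-1) + (2)*(-4) = -12
Trivector part <vB>_3:
  e123: v1*b23 - v2*b13 + v3*b12 = (4)*(-4) - (2)*(-1) + (3)*(1) = -11
vB = 1*e1 + 16*e2 - 12*e3 - 11*e123


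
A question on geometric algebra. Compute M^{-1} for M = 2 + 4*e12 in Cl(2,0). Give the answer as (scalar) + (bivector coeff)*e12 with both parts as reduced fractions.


M = 2 + 4*e12, where e12^2 = -1.
Since M commutes with its reverse ~M = a - b*e12, M * ~M = a^2 - b^2*e12^2 = a^2 + b^2.
So M^{-1} = ~M / (a^2 + b^2) = (a - b*e12)/(a^2 + b^2).
a^2 + b^2 = 4 + 16 = 20
Scalar part = 2/20 = 1/10
Bivector coeff = -4/20 = -1/5
M^{-1} = 1/10 - 1/5*e12


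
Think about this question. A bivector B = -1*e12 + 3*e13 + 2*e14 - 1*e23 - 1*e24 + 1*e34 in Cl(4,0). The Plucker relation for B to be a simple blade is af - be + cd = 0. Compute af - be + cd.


Plucker relation: af - be + cd
a*f = (-1)*1 = -1
b*e = 3*(-1) = -3
c*d = 2*(-1) = -2
af - be + cd = -1 - (-3) + (-2)
= 0


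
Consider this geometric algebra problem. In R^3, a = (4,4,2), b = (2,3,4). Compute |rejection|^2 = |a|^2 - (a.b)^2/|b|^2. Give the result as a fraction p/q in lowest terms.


|a|^2 = 4^2 + 4^2 + 2^2 = 36
|b|^2 = 2^2 + 3^2 + 4^2 = 29
a . b = 4*2 + 4*3 + 2*4 = 28
(a.b)^2 = 28^2 = 784
|rej|^2 = 36 - 784/29
= (1044 - 784)/29
= 260/29
In lowest terms: 260/29


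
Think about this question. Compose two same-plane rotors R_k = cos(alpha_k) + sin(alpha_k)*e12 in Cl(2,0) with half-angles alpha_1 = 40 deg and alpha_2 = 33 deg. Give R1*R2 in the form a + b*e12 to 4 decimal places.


Same-plane rotors commute and their half-angles add:
R1*R2 = cos(a1 + a2) + sin(a1 + a2)*e12.
a1 + a2 = 40 + 33 = 73 deg
cos(73 deg) = 0.2924
sin(73 deg) = 0.9563
R1*R2 = 0.2924 + 0.9563*e12


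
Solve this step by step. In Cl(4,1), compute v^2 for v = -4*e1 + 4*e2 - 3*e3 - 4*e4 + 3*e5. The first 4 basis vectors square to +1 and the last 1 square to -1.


v^2 = sum of c_i^2 * e_i^2
Positive signature terms (e_i^2 = +1): (-4)^2 + 4^2 + (-3)^2 + (-4)^2 = 57
Negative signature terms (e_j^2 = -1): 3^2 = 9
v^2 = 57 - 9 = 48


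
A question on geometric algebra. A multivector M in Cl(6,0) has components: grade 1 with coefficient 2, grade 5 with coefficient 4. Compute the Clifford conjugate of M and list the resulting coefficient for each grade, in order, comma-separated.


Clifford conjugate sign for grade k: (-1)^(k(k+1)/2)
Grade 1: (-1)^(1*2/2) = (-1)^1 = -1, coeff 2 -> -2
Grade 5: (-1)^(5*6/2) = (-1)^15 = -1, coeff 4 -> -4
Conjugated coefficients: -2, -4


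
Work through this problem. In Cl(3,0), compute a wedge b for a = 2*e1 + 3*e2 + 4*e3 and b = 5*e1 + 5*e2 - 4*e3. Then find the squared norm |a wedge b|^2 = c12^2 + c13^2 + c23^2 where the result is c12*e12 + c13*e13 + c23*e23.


a wedge b = (a1*b2 - a2*b1)*e12 + (a1*b3 - a3*b1)*e13 + (a2*b3 - a3*b2)*e23
e12 coeff: 2*5 - 3*5 = 10 - 15 = -5
e13 coeff: 2*(-4) - 4*5 = -8 - 20 = -28
e23 coeff: 3*(-4) - 4*5 = -12 - 20 = -32
|a wedge b|^2 = (-5)^2 + (-28)^2 + (-32)^2
= 25 + 784 + 1024
= 1833


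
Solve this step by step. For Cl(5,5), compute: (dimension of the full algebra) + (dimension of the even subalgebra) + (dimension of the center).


n = 5 + 5 = 10
Total dim = 2^10 = 1024
Even subalgebra dim = 2^9 = 512
n is even, so center dim = 1
Sum = 1024 + 512 + 1 = 1537


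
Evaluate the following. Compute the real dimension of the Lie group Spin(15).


Spin(n) double-covers SO(n); both have Lie algebra so(n) of dimension n(n-1)/2.
n = 15
n(n-1) = 15 * 14 = 210
dim Spin(15) = 210/2 = 105


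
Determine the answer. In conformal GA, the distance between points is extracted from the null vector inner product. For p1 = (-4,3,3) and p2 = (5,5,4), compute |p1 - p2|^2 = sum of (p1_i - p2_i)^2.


p1 - p2 = (-9, -2, -1)
|p1 - p2|^2 = (-9)^2 + (-2)^2 + (-1)^2
= 81 + 4 + 1
= 86


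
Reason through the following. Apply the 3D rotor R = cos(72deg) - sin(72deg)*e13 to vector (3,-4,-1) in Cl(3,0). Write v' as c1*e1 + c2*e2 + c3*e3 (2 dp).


Rotor R = cos(72deg) - sin(72deg)*e13
Rotation angle theta = 2 * 72 = 144 degrees in the e13 plane (e1 -> e3).
The component perpendicular to the plane (e2) is invariant: v'_2 = v2 = -4.00
cos(144deg) = -0.8090, sin(144deg) = 0.5878
v'_1 = v1*cos(theta) - v3*sin(theta) = 3*(-0.8090) - (-1)*0.5878 = -1.84
v'_3 = v1*sin(theta) + v3*cos(theta) = 3*0.5878 + (-1)*(-0.8090) = 2.57
v' = -1.84*e1 - 4.00*e2 + 2.57*e3


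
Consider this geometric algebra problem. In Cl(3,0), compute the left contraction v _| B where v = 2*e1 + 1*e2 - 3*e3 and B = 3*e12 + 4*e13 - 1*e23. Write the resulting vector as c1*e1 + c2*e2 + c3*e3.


Left contraction v _| B = <vB>_1 (grade-1 part of the geometric product vB).
Using e1_|e12 = e2, e2_|e12 = -e1, e1_|e13 = e3, e3_|e13 = -e1, e2_|e23 = e3, e3_|e23 = -e2:
e1 coeff: -v2*b12 - v3*b13 = -(1)*(3) - (-3)*(4) = 9
e2 coeff: v1*b12 - v3*b23 = (2)*(3) - (-3)*(-1) = 3
e3 coeff: v1*b13 + v2*b23 = (2)*(4) + (1)*(-1) = 7
v _| B = 9*e1 + 3*e2 + 7*e3


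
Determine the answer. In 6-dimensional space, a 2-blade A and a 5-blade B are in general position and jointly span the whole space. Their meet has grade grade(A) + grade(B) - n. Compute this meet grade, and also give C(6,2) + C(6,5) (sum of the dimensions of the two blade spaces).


Meet grade = grade(A) + grade(B) - n
= 2 + 5 - 6 = 1
C(6,2) = 15
C(6,5) = 6
dim_A + dim_B = 15 + 6 = 21


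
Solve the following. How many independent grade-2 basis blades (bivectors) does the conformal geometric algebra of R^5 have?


The conformal model of R^5 uses Cl(6,1) with m = 5 + 2 = 7 generators.
Number of grade-2 blades = C(m, 2) = C(7, 2)
= 7*6/2 = 21


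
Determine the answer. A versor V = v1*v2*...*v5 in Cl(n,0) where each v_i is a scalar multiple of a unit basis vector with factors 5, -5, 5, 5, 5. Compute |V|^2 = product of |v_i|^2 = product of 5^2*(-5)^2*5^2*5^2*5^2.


Each vector v_i has |v_i|^2 = s_i^2
Squared scales: 5^2 = 25, (-5)^2 = 25, 5^2 = 25, 5^2 = 25, 5^2 = 25
|V|^2 = 25 * 25 * 25 * 25 * 25
= 9765625


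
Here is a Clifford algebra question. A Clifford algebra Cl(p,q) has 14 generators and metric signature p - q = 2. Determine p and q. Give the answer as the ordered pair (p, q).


We need p + q = 14 and p - q = 2.
Adding: 2p = 14 + 2 = 16, so p = 8.
Then q = 14 - 8 = 6.
(p, q) = (8, 6)


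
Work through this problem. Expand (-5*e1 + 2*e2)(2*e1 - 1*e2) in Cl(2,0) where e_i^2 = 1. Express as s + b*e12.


Expand: (-5*e1 + 2*e2)(2*e1 - 1*e2)
= (-5)*2*e1e1 + (-5)*(-1)*e1e2 + 2*2*e2e1 + 2*(-1)*e2e2
Using e1^2 = e2^2 = 1, e2e1 = -e1e2:
Scalar part s = (-5)*2 + 2*(-1) = -10 + (-2) = -12
Bivector part b = (-5)*(-1) - 2*2 = 5 - 4 = 1
uv = -12 + 1*e12


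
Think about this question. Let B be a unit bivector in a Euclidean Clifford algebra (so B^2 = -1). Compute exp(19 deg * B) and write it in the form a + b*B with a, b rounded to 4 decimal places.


For a unit bivector B with B^2 = -1, the exponential series gives
e^(theta*B) = cos(theta) + sin(theta)*B (the GA analogue of Euler's formula).
theta = 19 degrees = 0.331613 rad
cos(19 deg) = 0.9455
sin(19 deg) = 0.3256
exp(theta*B) = 0.9455 + 0.3256*B


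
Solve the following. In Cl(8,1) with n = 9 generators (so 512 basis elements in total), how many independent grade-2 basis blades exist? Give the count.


Number of grade-k basis blades in Cl(p,q) with n = p + q is C(n, k).
n = 8 + 1 = 9
C(9, 2) = 9! / (2! * 7!)
= 362880 / (2 * 5040)
= 36


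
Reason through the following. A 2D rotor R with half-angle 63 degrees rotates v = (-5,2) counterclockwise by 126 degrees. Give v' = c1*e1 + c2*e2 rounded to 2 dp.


Rotor R = cos(63deg) - sin(63deg)*e12
Rotation angle theta = 2 * 63 = 126 degrees
v' = R*v*~R rotates v by theta.
cos(126deg) = -0.5878, sin(126deg) = 0.8090
v'_1 = -5*cos(126deg) - 2*sin(126deg)
= -5*(-0.5878) - 2*0.8090
= 1.32
v'_2 = -5*sin(126deg) + 2*cos(126deg)
= -5*0.8090 + 2*(-0.5878)
= -5.22
v' = 1.32*e1 - 5.22*e2


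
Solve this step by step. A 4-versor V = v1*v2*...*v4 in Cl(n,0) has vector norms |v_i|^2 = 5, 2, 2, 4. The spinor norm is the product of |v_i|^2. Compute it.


Spinor norm N(V) = |v1|^2 * |v2|^2 * ... * |v4|^2
= 5 * 2 * 2 * 4
Running product: 5, 10, 20, 80
N(V) = 80


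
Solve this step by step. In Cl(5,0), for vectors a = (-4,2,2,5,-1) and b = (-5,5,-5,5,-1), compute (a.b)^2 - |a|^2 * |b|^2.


a . b = (-4)*(-5) + 2*5 + 2*(-5) + 5*5 + (-1)*(-1)
= 20 + 10 + (-10) + 25 + 1 = 46
|a|^2 = (-4)^2 + 2^2 + 2^2 + 5^2 + (-1)^2 = 50
|b|^2 = (-5)^2 + 5^2 + (-5)^2 + 5^2 + (-1)^2 = 101
(a.b)^2 = 46^2 = 2116
|a|^2 * |b|^2 = 50 * 101 = 5050
Result = 2116 - 5050 = -2934


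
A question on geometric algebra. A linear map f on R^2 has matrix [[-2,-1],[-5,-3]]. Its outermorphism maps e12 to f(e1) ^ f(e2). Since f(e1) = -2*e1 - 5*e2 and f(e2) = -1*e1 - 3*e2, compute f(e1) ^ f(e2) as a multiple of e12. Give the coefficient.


The outermorphism of a linear map f sends e1^e2 to f(e1)^f(e2).
f(e1) = -2*e1 - 5*e2
f(e2) = -1*e1 - 3*e2
f(e1) ^ f(e2) = (-2*e1 - 5*e2) ^ (-1*e1 - 3*e2)
= (-2)*(-3)*e12 + (-5)*(-1)*e21
= (6 - 5)*e12
= 1*e12
Coefficient = 1


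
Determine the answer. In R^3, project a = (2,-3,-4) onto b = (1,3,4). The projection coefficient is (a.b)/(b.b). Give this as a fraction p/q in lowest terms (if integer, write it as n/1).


Projection coefficient = (a . b) / (b . b)
a . b = 2*1 + (-3)*3 + (-4)*4
= 2 + (-9) + (-16) = -23
b . b = 1^2 + 3^2 + 4^2
= 1 + 9 + 16 = 26
Coefficient = -23/26
In lowest terms: -23/26


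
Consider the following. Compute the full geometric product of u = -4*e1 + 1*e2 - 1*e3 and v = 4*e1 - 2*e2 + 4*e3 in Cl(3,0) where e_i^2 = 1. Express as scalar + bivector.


In Cl(3,0): e_i^2 = 1, e_ie_j = -e_je_i for i != j.
Scalar part = u . v = (-4)*4 + 1*(-2) + (-1)*4
= -16 + (-2) + (-4) = -22
e12 coeff = (-4)*(-2) - 1*4 = 8 - 4 = 4
e13 coeff = (-4)*4 - (-1)*4 = -16 - (-4) = -12
e23 coeff = 1*4 - (-1)*(-2) = 4 - 2 = 2
uv = -22 + 4*e12 - 12*e13 + 2*e23


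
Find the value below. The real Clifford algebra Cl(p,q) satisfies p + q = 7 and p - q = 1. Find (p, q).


We need p + q = 7 and p - q = 1.
Adding: 2p = 7 + 1 = 8, so p = 4.
Then q = 7 - 4 = 3.
(p, q) = (4, 3)


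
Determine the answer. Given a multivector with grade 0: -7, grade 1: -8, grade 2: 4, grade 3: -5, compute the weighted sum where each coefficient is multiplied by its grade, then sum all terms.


Grade-weighted sum = sum of grade_k * coefficient_k
0*(-7) = 0
1*(-8) = -8
2*4 = 8
3*(-5) = -15
Total = 0 + (-8) + 8 + (-15) = -15


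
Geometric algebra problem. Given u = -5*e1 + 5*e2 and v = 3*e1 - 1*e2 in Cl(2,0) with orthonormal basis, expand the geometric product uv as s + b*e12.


Expand: (-5*e1 + 5*e2)(3*e1 - 1*e2)
= (-5)*3*e1e1 + (-5)*(-1)*e1e2 + 5*3*e2e1 + 5*(-1)*e2e2
Using e1^2 = e2^2 = 1, e2e1 = -e1e2:
Scalar part s = (-5)*3 + 5*(-1) = -15 + (-5) = -20
Bivector part b = (-5)*(-1) - 5*3 = 5 - 15 = -10
uv = -20 - 10*e12


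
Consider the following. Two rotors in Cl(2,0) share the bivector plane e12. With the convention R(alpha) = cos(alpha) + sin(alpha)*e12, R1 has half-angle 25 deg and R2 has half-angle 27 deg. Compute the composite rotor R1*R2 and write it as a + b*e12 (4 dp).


Same-plane rotors commute and their half-angles add:
R1*R2 = cos(a1 + a2) + sin(a1 + a2)*e12.
a1 + a2 = 25 + 27 = 52 deg
cos(52 deg) = 0.6157
sin(52 deg) = 0.7880
R1*R2 = 0.6157 + 0.7880*e12


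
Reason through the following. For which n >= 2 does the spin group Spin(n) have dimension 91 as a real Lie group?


dim Spin(n) = dim so(n) = n(n-1)/2.
Solve n(n-1)/2 = 91, i.e. n^2 - n - 182 = 0.
Discriminant = 1 + 8*91 = 729
n = (1 + sqrt(729))/2 = (1 + 27)/2 = 14


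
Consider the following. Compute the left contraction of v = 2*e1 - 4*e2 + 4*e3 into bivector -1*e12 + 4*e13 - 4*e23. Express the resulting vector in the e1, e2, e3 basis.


Left contraction v _| B = <vB>_1 (grade-1 part of the geometric product vB).
Using e1_|e12 = e2, e2_|e12 = -e1, e1_|e13 = e3, e3_|e13 = -e1, e2_|e23 = e3, e3_|e23 = -e2:
e1 coeff: -v2*b12 - v3*b13 = -(-4)*(-1) - (4)*(4) = -20
e2 coeff: v1*b12 - v3*b23 = (2)*(-1) - (4)*(-4) = 14
e3 coeff: v1*b13 + v2*b23 = (2)*(4) + (-4)*(-4) = 24
v _| B = -20*e1 + 14*e2 + 24*e3


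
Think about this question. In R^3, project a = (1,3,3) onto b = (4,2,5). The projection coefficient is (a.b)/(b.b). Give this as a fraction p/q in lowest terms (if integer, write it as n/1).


Projection coefficient = (a . b) / (b . b)
a . b = 1*4 + 3*2 + 3*5
= 4 + 6 + 15 = 25
b . b = 4^2 + 2^2 + 5^2
= 16 + 4 + 25 = 45
Coefficient = 25/45
In lowest terms: 5/9


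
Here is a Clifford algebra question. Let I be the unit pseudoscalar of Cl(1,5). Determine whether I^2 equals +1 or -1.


The pseudoscalar I = e1...e_n (product of all n generators) of Cl(p,q) satisfies I^2 = (-1)^(q + n(n-1)/2).
p = 1, q = 5, n = p + q = 6
n(n-1)/2 = 6 * 5 / 2 = 15
Exponent = q + n(n-1)/2 = 5 + 15 = 20
I^2 = (-1)^20 = +1


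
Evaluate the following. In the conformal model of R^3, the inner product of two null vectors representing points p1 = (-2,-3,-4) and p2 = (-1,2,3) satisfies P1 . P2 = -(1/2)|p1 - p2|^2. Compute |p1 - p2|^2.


p1 - p2 = (-1, -5, -7)
|p1 - p2|^2 = (-1)^2 + (-5)^2 + (-7)^2
= 1 + 25 + 49
= 75


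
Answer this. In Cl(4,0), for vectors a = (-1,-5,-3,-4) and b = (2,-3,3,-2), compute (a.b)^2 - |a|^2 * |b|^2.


a . b = (-1)*2 + (-5)*(-3) + (-3)*3 + (-4)*(-2)
= -2 + 15 + (-9) + 8 = 12
|a|^2 = (-1)^2 + (-5)^2 + (-3)^2 + (-4)^2 = 51
|b|^2 = 2^2 + (-3)^2 + 3^2 + (-2)^2 = 26
(a.b)^2 = 12^2 = 144
|a|^2 * |b|^2 = 51 * 26 = 1326
Result = 144 - 1326 = -1182


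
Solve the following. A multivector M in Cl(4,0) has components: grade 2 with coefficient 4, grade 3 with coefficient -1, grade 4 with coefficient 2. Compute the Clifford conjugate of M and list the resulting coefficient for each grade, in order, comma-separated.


Clifford conjugate sign for grade k: (-1)^(k(k+1)/2)
Grade 2: (-1)^(2*3/2) = (-1)^3 = -1, coeff 4 -> -4
Grade 3: (-1)^(3*4/2) = (-1)^6 = 1, coeff -1 -> -1
Grade 4: (-1)^(4*5/2) = (-1)^10 = 1, coeff 2 -> 2
Conjugated coefficients: -4, -1, 2


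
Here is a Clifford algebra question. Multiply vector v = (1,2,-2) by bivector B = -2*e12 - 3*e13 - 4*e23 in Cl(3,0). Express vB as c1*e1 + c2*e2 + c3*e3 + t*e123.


vB has grade-1 (vector) and grade-3 (trivector) parts: vB = (v _| B) + (v ^ B).
Vector part <vB>_1:
  e1: -v2*b12 - v3*b13 = -(2)*(-2) - (-2)*(-3) = -2
  e2: v1*b12 - v3*b23 = (1)*(-2) - (-2)*(-4) = -10
  e3: v1*b13 + v2*b23 = (1)*(-3) + (2)*(-4) = -11
Trivector part <vB>_3:
  e123: v1*b23 - v2*b13 + v3*b12 = (1)*(-4) - (2)*(-3) + (-2)*(-2) = 6
vB = -2*e1 - 10*e2 - 11*e3 + 6*e123


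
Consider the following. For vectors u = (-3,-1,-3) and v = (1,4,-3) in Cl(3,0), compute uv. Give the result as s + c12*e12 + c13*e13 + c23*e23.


In Cl(3,0): e_i^2 = 1, e_ie_j = -e_je_i for i != j.
Scalar part = u . v = (-3)*1 + (-1)*4 + (-3)*(-3)
= -3 + (-4) + 9 = 2
e12 coeff = (-3)*4 - (-1)*1 = -12 - (-1) = -11
e13 coeff = (-3)*(-3) - (-3)*1 = 9 - (-3) = 12
e23 coeff = (-1)*(-3) - (-3)*4 = 3 - (-12) = 15
uv = 2 - 11*e12 + 12*e13 + 15*e23


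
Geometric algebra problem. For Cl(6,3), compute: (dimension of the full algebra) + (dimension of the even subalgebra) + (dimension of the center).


n = 6 + 3 = 9
Total dim = 2^9 = 512
Even subalgebra dim = 2^8 = 256
n is odd, so center dim = 2
Sum = 512 + 256 + 2 = 770


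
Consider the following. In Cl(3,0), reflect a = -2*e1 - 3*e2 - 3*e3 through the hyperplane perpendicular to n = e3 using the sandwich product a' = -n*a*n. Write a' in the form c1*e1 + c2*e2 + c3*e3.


Reflection formula: a' = -n*a*n, with n = e3 (unit vector, n^2 = 1).
For reflection through hyperplane perp to e3:
The component along e3 flips sign, others stay.
a = (-2, -3, -3)
a' = (-2, -3, 3)
a' = -2*e1 - 3*e2 + 3*e3


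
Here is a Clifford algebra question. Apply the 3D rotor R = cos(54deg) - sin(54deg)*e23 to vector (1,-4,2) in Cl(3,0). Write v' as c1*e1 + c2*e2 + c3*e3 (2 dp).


Rotor R = cos(54deg) - sin(54deg)*e23
Rotation angle theta = 2 * 54 = 108 degrees in the e23 plane (e2 -> e3).
The component perpendicular to the plane (e1) is invariant: v'_1 = v1 = 1.00
cos(108deg) = -0.3090, sin(108deg) = 0.9511
v'_2 = v2*cos(theta) - v3*sin(theta) = -4*(-0.3090) - 2*0.9511 = -0.67
v'_3 = v2*sin(theta) + v3*cos(theta) = -4*0.9511 + 2*(-0.3090) = -4.42
v' = 1.00*e1 - 0.67*e2 - 4.42*e3


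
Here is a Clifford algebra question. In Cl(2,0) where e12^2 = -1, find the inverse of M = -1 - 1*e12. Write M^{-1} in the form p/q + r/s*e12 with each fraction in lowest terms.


M = -1 - 1*e12, where e12^2 = -1.
Since M commutes with its reverse ~M = a - b*e12, M * ~M = a^2 - b^2*e12^2 = a^2 + b^2.
So M^{-1} = ~M / (a^2 + b^2) = (a - b*e12)/(a^2 + b^2).
a^2 + b^2 = 1 + 1 = 2
Scalar part = -1/2 = -1/2
Bivector coeff = 1/2 = 1/2
M^{-1} = -1/2 + 1/2*e12


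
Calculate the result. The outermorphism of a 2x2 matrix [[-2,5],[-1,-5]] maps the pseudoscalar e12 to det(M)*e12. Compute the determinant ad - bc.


The outermorphism of a linear map f sends e1^e2 to f(e1)^f(e2).
f(e1) = -2*e1 - 1*e2
f(e2) = 5*e1 - 5*e2
f(e1) ^ f(e2) = (-2*e1 - 1*e2) ^ (5*e1 - 5*e2)
= (-2)*(-5)*e12 + (-1)*5*e21
= (10 - (-5))*e12
= 15*e12
Coefficient = 15


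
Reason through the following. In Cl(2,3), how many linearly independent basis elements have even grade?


Even subalgebra dimension = 2^(n-1)
n = 2 + 3 = 5
2^(5 - 1) = 2^4 = 16
Verification: sum of C(5,k) for even k = 1 + 10 + 5 = 16
Result = 16


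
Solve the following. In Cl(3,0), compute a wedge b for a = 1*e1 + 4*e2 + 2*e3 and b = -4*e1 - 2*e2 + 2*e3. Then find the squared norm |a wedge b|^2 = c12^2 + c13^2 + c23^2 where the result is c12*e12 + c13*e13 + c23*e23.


a wedge b = (a1*b2 - a2*b1)*e12 + (a1*b3 - a3*b1)*e13 + (a2*b3 - a3*b2)*e23
e12 coeff: 1*(-2) - 4*(-4) = -2 - (-16) = 14
e13 coeff: 1*2 - 2*(-4) = 2 - (-8) = 10
e23 coeff: 4*2 - 2*(-2) = 8 - (-4) = 12
|a wedge b|^2 = 14^2 + 10^2 + 12^2
= 196 + 100 + 144
= 440


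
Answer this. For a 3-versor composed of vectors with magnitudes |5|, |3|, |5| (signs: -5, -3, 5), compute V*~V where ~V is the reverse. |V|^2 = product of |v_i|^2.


Each vector v_i has |v_i|^2 = s_i^2
Squared scales: (-5)^2 = 25, (-3)^2 = 9, 5^2 = 25
|V|^2 = 25 * 9 * 25
= 5625


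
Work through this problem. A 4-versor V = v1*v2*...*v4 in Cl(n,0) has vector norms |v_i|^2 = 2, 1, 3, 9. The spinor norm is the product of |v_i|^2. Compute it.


Spinor norm N(V) = |v1|^2 * |v2|^2 * ... * |v4|^2
= 2 * 1 * 3 * 9
Running product: 2, 2, 6, 54
N(V) = 54


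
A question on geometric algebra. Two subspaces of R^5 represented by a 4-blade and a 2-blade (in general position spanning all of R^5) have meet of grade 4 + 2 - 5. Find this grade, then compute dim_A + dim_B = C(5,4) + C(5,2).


Meet grade = grade(A) + grade(B) - n
= 4 + 2 - 5 = 1
C(5,4) = 5
C(5,2) = 10
dim_A + dim_B = 5 + 10 = 15


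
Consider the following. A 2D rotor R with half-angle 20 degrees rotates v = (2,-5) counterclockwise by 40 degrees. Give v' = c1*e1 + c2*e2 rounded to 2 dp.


Rotor R = cos(20deg) - sin(20deg)*e12
Rotation angle theta = 2 * 20 = 40 degrees
v' = R*v*~R rotates v by theta.
cos(40deg) = 0.7660, sin(40deg) = 0.6428
v'_1 = 2*cos(40deg) - (-5)*sin(40deg)
= 2*0.7660 - (-5)*0.6428
= 4.75
v'_2 = 2*sin(40deg) + (-5)*cos(40deg)
= 2*0.6428 + (-5)*0.7660
= -2.54
v' = 4.75*e1 - 2.54*e2


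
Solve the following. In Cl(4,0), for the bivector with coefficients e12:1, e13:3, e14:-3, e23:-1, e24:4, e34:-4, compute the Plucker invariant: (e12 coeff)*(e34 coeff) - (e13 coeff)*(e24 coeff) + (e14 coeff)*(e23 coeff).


Plucker relation: af - be + cd
a*f = 1*(-4) = -4
b*e = 3*4 = 12
c*d = (-3)*(-1) = 3
af - be + cd = -4 - 12 + 3
= -13


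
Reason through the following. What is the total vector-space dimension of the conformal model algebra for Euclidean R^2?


The conformal model of R^2 uses Cl(3,1): the 2 Euclidean generators plus two extra orthogonal generators e+ (e+^2 = +1) and e- (e-^2 = -1), from which the null vectors e0, einf are built.
Number of generators m = 2 + 2 = 4.
dim Cl(p,q) = 2^m = 2^4 = 16


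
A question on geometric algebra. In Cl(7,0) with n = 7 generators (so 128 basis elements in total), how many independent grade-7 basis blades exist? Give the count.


Number of grade-k basis blades in Cl(p,q) with n = p + q is C(n, k).
n = 7 + 0 = 7
C(7, 7) = 7! / (7! * 0!)
= 5040 / (5040 * 1)
= 1


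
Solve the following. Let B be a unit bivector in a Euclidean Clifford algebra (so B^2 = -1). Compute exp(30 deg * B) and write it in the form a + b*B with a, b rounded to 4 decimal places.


For a unit bivector B with B^2 = -1, the exponential series gives
e^(theta*B) = cos(theta) + sin(theta)*B (the GA analogue of Euler's formula).
theta = 30 degrees = 0.523599 rad
cos(30 deg) = 0.8660
sin(30 deg) = 0.5000
exp(theta*B) = 0.8660 + 0.5000*B


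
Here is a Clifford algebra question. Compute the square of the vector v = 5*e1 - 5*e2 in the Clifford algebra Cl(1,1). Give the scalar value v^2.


v^2 = sum of c_i^2 * e_i^2
Positive signature terms (e_i^2 = +1): 5^2 = 25
Negative signature terms (e_j^2 = -1): (-5)^2 = 25
v^2 = 25 - 25 = 0


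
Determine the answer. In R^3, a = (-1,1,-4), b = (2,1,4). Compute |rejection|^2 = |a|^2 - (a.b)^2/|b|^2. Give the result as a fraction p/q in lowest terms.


|a|^2 = (-1)^2 + 1^2 + (-4)^2 = 18
|b|^2 = 2^2 + 1^2 + 4^2 = 21
a . b = (-1)*2 + 1*1 + (-4)*4 = -17
(a.b)^2 = (-17)^2 = 289
|rej|^2 = 18 - 289/21
= (378 - 289)/21
= 89/21
In lowest terms: 89/21


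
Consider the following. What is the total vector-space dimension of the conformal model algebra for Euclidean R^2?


The conformal model of R^2 uses Cl(3,1): the 2 Euclidean generators plus two extra orthogonal generators e+ (e+^2 = +1) and e- (e-^2 = -1), from which the null vectors e0, einf are built.
Number of generators m = 2 + 2 = 4.
dim Cl(p,q) = 2^m = 2^4 = 16


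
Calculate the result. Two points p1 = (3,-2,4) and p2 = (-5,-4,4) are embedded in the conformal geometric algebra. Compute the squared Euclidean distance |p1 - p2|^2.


p1 - p2 = (8, 2, 0)
|p1 - p2|^2 = 8^2 + 2^2 + 0^2
= 64 + 4 + 0
= 68


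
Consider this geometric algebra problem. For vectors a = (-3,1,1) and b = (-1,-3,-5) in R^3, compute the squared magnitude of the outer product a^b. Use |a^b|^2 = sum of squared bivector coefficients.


a wedge b = (a1*b2 - a2*b1)*e12 + (a1*b3 - a3*b1)*e13 + (a2*b3 - a3*b2)*e23
e12 coeff: (-3)*(-3) - 1*(-1) = 9 - (-1) = 10
e13 coeff: (-3)*(-5) - 1*(-1) = 15 - (-1) = 16
e23 coeff: 1*(-5) - 1*(-3) = -5 - (-3) = -2
|a wedge b|^2 = 10^2 + 16^2 + (-2)^2
= 100 + 256 + 4
= 360


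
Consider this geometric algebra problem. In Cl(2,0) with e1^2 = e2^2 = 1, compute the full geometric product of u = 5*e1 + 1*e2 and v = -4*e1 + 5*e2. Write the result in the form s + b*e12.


Expand: (5*e1 + 1*e2)(-4*e1 + 5*e2)
= 5*(-4)*e1e1 + 5*5*e1e2 + 1*(-4)*e2e1 + 1*5*e2e2
Using e1^2 = e2^2 = 1, e2e1 = -e1e2:
Scalar part s = 5*(-4) + 1*5 = -20 + 5 = -15
Bivector part b = 5*5 - 1*(-4) = 25 - (-4) = 29
uv = -15 + 29*e12


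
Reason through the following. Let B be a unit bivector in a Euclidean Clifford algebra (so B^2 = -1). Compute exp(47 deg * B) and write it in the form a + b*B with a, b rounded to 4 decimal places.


For a unit bivector B with B^2 = -1, the exponential series gives
e^(theta*B) = cos(theta) + sin(theta)*B (the GA analogue of Euler's formula).
theta = 47 degrees = 0.820305 rad
cos(47 deg) = 0.6820
sin(47 deg) = 0.7314
exp(theta*B) = 0.6820 + 0.7314*B


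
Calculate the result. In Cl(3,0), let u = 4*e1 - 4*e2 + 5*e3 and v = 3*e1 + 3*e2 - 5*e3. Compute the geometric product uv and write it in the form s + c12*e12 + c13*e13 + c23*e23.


In Cl(3,0): e_i^2 = 1, e_ie_j = -e_je_i for i != j.
Scalar part = u . v = 4*3 + (-4)*3 + 5*(-5)
= 12 + (-12) + (-25) = -25
e12 coeff = 4*3 - (-4)*3 = 12 - (-12) = 24
e13 coeff = 4*(-5) - 5*3 = -20 - 15 = -35
e23 coeff = (-4)*(-5) - 5*3 = 20 - 15 = 5
uv = -25 + 24*e12 - 35*e13 + 5*e23


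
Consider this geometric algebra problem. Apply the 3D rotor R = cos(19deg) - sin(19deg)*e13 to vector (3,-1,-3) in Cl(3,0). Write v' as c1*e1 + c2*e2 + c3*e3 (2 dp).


Rotor R = cos(19deg) - sin(19deg)*e13
Rotation angle theta = 2 * 19 = 38 degrees in the e13 plane (e1 -> e3).
The component perpendicular to the plane (e2) is invariant: v'_2 = v2 = -1.00
cos(38deg) = 0.7880, sin(38deg) = 0.6157
v'_1 = v1*cos(theta) - v3*sin(theta) = 3*0.7880 - (-3)*0.6157 = 4.21
v'_3 = v1*sin(theta) + v3*cos(theta) = 3*0.6157 + (-3)*0.7880 = -0.52
v' = 4.21*e1 - 1.00*e2 - 0.52*e3


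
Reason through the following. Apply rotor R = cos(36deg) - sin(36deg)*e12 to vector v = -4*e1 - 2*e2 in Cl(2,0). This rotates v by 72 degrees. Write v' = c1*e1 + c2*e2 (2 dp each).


Rotor R = cos(36deg) - sin(36deg)*e12
Rotation angle theta = 2 * 36 = 72 degrees
v' = R*v*~R rotates v by theta.
cos(72deg) = 0.3090, sin(72deg) = 0.9511
v'_1 = -4*cos(72deg) - (-2)*sin(72deg)
= -4*0.3090 - (-2)*0.9511
= 0.67
v'_2 = -4*sin(72deg) + (-2)*cos(72deg)
= -4*0.9511 + (-2)*0.3090
= -4.42
v' = 0.67*e1 - 4.42*e2


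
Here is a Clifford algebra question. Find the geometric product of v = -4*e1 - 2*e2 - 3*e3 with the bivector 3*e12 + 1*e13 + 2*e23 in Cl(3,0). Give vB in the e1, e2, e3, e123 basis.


vB has grade-1 (vector) and grade-3 (trivector) parts: vB = (v _| B) + (v ^ B).
Vector part <vB>_1:
  e1: -v2*b12 - v3*b13 = -(-2)*(3) - (-3)*(1) = 9
  e2: v1*b12 - v3*b23 = (-4)*(3) - (-3)*(2) = -6
  e3: v1*b13 + v2*b23 = (-4)*(1) + (-2)*(2) = -8
Trivector part <vB>_3:
  e123: v1*b23 - v2*b13 + v3*b12 = (-4)*(2) - (-2)*(1) + (-3)*(3) = -15
vB = 9*e1 - 6*e2 - 8*e3 - 15*e123


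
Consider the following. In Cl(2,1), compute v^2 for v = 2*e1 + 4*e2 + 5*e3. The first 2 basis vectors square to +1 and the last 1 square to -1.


v^2 = sum of c_i^2 * e_i^2
Positive signature terms (e_i^2 = +1): 2^2 + 4^2 = 20
Negative signature terms (e_j^2 = -1): 5^2 = 25
v^2 = 20 - 25 = -5


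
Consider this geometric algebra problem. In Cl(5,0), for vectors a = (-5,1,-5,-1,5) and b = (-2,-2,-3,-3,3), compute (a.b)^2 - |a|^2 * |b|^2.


a . b = (-5)*(-2) + 1*(-2) + (-5)*(-3) + (-1)*(-3) + 5*3
= 10 + (-2) + 15 + 3 + 15 = 41
|a|^2 = (-5)^2 + 1^2 + (-5)^2 + (-1)^2 + 5^2 = 77
|b|^2 = (-2)^2 + (-2)^2 + (-3)^2 + (-3)^2 + 3^2 = 35
(a.b)^2 = 41^2 = 1681
|a|^2 * |b|^2 = 77 * 35 = 2695
Result = 1681 - 2695 = -1014


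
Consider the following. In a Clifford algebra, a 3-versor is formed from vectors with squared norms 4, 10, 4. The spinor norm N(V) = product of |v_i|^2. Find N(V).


Spinor norm N(V) = |v1|^2 * |v2|^2 * ... * |v3|^2
= 4 * 10 * 4
Running product: 4, 40, 160
N(V) = 160


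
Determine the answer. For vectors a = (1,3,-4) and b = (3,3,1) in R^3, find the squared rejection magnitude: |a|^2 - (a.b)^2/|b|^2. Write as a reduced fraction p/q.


|a|^2 = 1^2 + 3^2 + (-4)^2 = 26
|b|^2 = 3^2 + 3^2 + 1^2 = 19
a . b = 1*3 + 3*3 + (-4)*1 = 8
(a.b)^2 = 8^2 = 64
|rej|^2 = 26 - 64/19
= (494 - 64)/19
= 430/19
In lowest terms: 430/19


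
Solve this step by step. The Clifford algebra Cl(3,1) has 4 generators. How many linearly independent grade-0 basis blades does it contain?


Number of grade-k basis blades in Cl(p,q) with n = p + q is C(n, k).
n = 3 + 1 = 4
C(4, 0) = 4! / (0! * 4!)
= 24 / (1 * 24)
= 1


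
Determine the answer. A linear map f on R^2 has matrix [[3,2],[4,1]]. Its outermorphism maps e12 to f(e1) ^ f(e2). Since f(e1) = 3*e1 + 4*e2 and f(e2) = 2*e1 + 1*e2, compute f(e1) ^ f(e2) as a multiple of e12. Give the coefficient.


The outermorphism of a linear map f sends e1^e2 to f(e1)^f(e2).
f(e1) = 3*e1 + 4*e2
f(e2) = 2*e1 + 1*e2
f(e1) ^ f(e2) = (3*e1 + 4*e2) ^ (2*e1 + 1*e2)
= 3*1*e12 + 4*2*e21
= (3 - 8)*e12
= -5*e12
Coefficient = -5


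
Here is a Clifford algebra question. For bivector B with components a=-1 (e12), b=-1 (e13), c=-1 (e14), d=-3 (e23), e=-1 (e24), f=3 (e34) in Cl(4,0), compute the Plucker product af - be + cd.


Plucker relation: af - be + cd
a*f = (-1)*3 = -3
b*e = (-1)*(-1) = 1
c*d = (-1)*(-3) = 3
af - be + cd = -3 - 1 + 3
= -1


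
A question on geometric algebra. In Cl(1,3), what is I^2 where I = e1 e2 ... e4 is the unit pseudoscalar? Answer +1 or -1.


The pseudoscalar I = e1...e_n (product of all n generators) of Cl(p,q) satisfies I^2 = (-1)^(q + n(n-1)/2).
p = 1, q = 3, n = p + q = 4
n(n-1)/2 = 4 * 3 / 2 = 6
Exponent = q + n(n-1)/2 = 3 + 6 = 9
I^2 = (-1)^9 = -1


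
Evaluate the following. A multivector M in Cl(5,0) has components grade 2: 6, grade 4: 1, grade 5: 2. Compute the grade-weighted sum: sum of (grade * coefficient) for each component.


Grade-weighted sum = sum of grade_k * coefficient_k
2*6 = 12
4*1 = 4
5*2 = 10
Total = 12 + 4 + 10 = 26


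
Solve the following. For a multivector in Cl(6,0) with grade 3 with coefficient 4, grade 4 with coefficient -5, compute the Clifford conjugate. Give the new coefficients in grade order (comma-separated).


Clifford conjugate sign for grade k: (-1)^(k(k+1)/2)
Grade 3: (-1)^(3*4/2) = (-1)^6 = 1, coeff 4 -> 4
Grade 4: (-1)^(4*5/2) = (-1)^10 = 1, coeff -5 -> -5
Conjugated coefficients: 4, -5


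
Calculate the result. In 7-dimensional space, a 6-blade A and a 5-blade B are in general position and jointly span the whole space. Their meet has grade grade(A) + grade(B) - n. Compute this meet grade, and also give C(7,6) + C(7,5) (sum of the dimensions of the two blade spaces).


Meet grade = grade(A) + grade(B) - n
= 6 + 5 - 7 = 4
C(7,6) = 7
C(7,5) = 21
dim_A + dim_B = 7 + 21 = 28


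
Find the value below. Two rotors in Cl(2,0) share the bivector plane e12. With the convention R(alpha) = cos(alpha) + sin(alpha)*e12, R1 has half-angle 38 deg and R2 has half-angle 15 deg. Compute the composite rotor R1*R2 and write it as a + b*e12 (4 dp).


Same-plane rotors commute and their half-angles add:
R1*R2 = cos(a1 + a2) + sin(a1 + a2)*e12.
a1 + a2 = 38 + 15 = 53 deg
cos(53 deg) = 0.6018
sin(53 deg) = 0.7986
R1*R2 = 0.6018 + 0.7986*e12


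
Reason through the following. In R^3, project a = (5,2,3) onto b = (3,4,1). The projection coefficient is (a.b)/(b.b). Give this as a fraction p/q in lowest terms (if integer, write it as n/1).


Projection coefficient = (a . b) / (b . b)
a . b = 5*3 + 2*4 + 3*1
= 15 + 8 + 3 = 26
b . b = 3^2 + 4^2 + 1^2
= 9 + 16 + 1 = 26
Coefficient = 26/26
In lowest terms: 1/1


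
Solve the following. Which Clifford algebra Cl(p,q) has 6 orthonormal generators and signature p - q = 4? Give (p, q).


We need p + q = 6 and p - q = 4.
Adding: 2p = 6 + 4 = 10, so p = 5.
Then q = 6 - 5 = 1.
(p, q) = (5, 1)


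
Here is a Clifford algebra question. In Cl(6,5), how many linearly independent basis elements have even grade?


Even subalgebra dimension = 2^(n-1)
n = 6 + 5 = 11
2^(11 - 1) = 2^10 = 1024
Verification: sum of C(11,k) for even k = 1 + 55 + 330 + 462 + 165 + 11 = 1024
Result = 1024


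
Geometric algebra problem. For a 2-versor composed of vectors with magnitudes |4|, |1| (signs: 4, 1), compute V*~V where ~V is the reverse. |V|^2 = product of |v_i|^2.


Each vector v_i has |v_i|^2 = s_i^2
Squared scales: 4^2 = 16, 1^2 = 1
|V|^2 = 16 * 1
= 16


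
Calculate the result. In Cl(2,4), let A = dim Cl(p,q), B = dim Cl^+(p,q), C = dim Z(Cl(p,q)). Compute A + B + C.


n = 2 + 4 = 6
Total dim = 2^6 = 64
Even subalgebra dim = 2^5 = 32
n is even, so center dim = 1
Sum = 64 + 32 + 1 = 97


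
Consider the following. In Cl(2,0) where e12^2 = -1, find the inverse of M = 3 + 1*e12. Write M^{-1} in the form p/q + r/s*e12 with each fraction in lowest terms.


M = 3 + 1*e12, where e12^2 = -1.
Since M commutes with its reverse ~M = a - b*e12, M * ~M = a^2 - b^2*e12^2 = a^2 + b^2.
So M^{-1} = ~M / (a^2 + b^2) = (a - b*e12)/(a^2 + b^2).
a^2 + b^2 = 9 + 1 = 10
Scalar part = 3/10 = 3/10
Bivector coeff = -1/10 = -1/10
M^{-1} = 3/10 - 1/10*e12


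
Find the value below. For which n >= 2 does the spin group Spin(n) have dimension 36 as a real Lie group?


dim Spin(n) = dim so(n) = n(n-1)/2.
Solve n(n-1)/2 = 36, i.e. n^2 - n - 72 = 0.
Discriminant = 1 + 8*36 = 289
n = (1 + sqrt(289))/2 = (1 + 17)/2 = 9


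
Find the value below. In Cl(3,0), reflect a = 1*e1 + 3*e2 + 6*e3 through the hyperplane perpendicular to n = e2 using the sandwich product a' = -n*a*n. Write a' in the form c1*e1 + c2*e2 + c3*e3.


Reflection formula: a' = -n*a*n, with n = e2 (unit vector, n^2 = 1).
For reflection through hyperplane perp to e2:
The component along e2 flips sign, others stay.
a = (1, 3, 6)
a' = (1, -3, 6)
a' = 1*e1 - 3*e2 + 6*e3


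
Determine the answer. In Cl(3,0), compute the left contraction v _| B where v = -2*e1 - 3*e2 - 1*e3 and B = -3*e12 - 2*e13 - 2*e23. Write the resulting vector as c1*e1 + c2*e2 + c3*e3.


Left contraction v _| B = <vB>_1 (grade-1 part of the geometric product vB).
Using e1_|e12 = e2, e2_|e12 = -e1, e1_|e13 = e3, e3_|e13 = -e1, e2_|e23 = e3, e3_|e23 = -e2:
e1 coeff: -v2*b12 - v3*b13 = -(-3)*(-3) - (-1)*(-2) = -11
e2 coeff: v1*b12 - v3*b23 = (-2)*(-3) - (-1)*(-2) = 4
e3 coeff: v1*b13 + v2*b23 = (-2)*(-2) + (-3)*(-2) = 10
v _| B = -11*e1 + 4*e2 + 10*e3


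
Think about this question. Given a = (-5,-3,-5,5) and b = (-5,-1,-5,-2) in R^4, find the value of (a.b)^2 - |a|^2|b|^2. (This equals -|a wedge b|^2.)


a . b = (-5)*(-5) + (-3)*(-1) + (-5)*(-5) + 5*(-2)
= 25 + 3 + 25 + (-10) = 43
|a|^2 = (-5)^2 + (-3)^2 + (-5)^2 + 5^2 = 84
|b|^2 = (-5)^2 + (-1)^2 + (-5)^2 + (-2)^2 = 55
(a.b)^2 = 43^2 = 1849
|a|^2 * |b|^2 = 84 * 55 = 4620
Result = 1849 - 4620 = -2771
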